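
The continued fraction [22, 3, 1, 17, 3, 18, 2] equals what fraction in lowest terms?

Fold from the inside: start with 2/1.
  18 + 1/2 = 37/2
  3 + 2/37 = 113/37
  17 + 37/113 = 1958/113
  1 + 113/1958 = 2071/1958
  3 + 1958/2071 = 8171/2071
  22 + 2071/8171 = 181833/8171

181833/8171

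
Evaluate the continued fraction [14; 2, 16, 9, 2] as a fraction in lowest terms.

Fold from the inside: start with 2/1.
  9 + 1/2 = 19/2
  16 + 2/19 = 306/19
  2 + 19/306 = 631/306
  14 + 306/631 = 9140/631

9140/631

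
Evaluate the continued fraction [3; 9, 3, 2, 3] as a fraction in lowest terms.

Fold from the inside: start with 3/1.
  2 + 1/3 = 7/3
  3 + 3/7 = 24/7
  9 + 7/24 = 223/24
  3 + 24/223 = 693/223

693/223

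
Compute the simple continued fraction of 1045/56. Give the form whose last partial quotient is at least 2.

1045 = 18·56 + 37
56 = 1·37 + 19
37 = 1·19 + 18
19 = 1·18 + 1
18 = 18·1 + 0  (stop)
So 1045/56 = [18; 1, 1, 1, 18].

[18; 1, 1, 1, 18]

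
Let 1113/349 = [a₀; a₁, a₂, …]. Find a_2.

3

1113 = 3·349 + 66   →  a_0 = 3
349 = 5·66 + 19   →  a_1 = 5
66 = 3·19 + 9   →  a_2 = 3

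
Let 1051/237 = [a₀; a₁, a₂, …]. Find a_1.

2

1051 = 4·237 + 103   →  a_0 = 4
237 = 2·103 + 31   →  a_1 = 2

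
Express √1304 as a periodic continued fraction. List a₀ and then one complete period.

a₀ = ⌊√1304⌋ = 36.

[36; 9, 72]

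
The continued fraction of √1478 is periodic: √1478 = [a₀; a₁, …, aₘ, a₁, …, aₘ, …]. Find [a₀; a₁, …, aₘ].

a₀ = ⌊√1478⌋ = 38.
With m₀=0, d₀=1 and mₖ₊₁ = dₖaₖ − mₖ, dₖ₊₁ = (n − mₖ₊₁²)/dₖ, aₖ₊₁ = ⌊(a₀+mₖ₊₁)/dₖ₊₁⌋:
  k=1: m=38, d=34, a=2
  k=2: m=30, d=17, a=4
  k=3: m=38, d=2, a=38
  k=4: m=38, d=17, a=4
  k=5: m=30, d=34, a=2
  k=6: m=38, d=1, a=76
d=1 and a=2a₀=76 at k=6, so the next step gives (m, d) = (38, 34) again — its k=1 value — and the period has length 6.

[38; 2, 4, 38, 4, 2, 76]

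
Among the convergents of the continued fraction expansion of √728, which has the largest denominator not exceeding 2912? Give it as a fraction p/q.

77194/2861

√728 = [26; 1, 52, …] (period length 2).
Convergents:
  p_0/q_0 = 26/1
  p_1/q_1 = 27/1
  p_2/q_2 = 1430/53
  p_3/q_3 = 1457/54
  p_4/q_4 = 77194/2861
  p_5/q_5 = 78651/2915
q_4 = 2861 ≤ 2912 < 2915 = q_5, so the answer is 77194/2861.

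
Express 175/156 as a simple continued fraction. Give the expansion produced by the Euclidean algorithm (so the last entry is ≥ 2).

[1; 8, 4, 1, 3]

175 = 1×156 + 19
156 = 8×19 + 4
19 = 4×4 + 3
4 = 1×3 + 1
3 = 3×1 + 0  (stop)
So 175/156 = [1; 8, 4, 1, 3].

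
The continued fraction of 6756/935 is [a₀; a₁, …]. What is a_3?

6756 = 7·935 + 211   →  a_0 = 7
935 = 4·211 + 91   →  a_1 = 4
211 = 2·91 + 29   →  a_2 = 2
91 = 3·29 + 4   →  a_3 = 3

3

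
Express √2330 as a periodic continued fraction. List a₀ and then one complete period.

[48; 3, 1, 2, 2, 1, 3, 96]

a₀ = ⌊√2330⌋ = 48.
With m₀=0, d₀=1 and mₖ₊₁ = dₖaₖ − mₖ, dₖ₊₁ = (n − mₖ₊₁²)/dₖ, aₖ₊₁ = ⌊(a₀+mₖ₊₁)/dₖ₊₁⌋:
  k=1: m=48, d=26, a=3
  k=2: m=30, d=55, a=1
  k=3: m=25, d=31, a=2
  k=4: m=37, d=31, a=2
  k=5: m=25, d=55, a=1
  k=6: m=30, d=26, a=3
  k=7: m=48, d=1, a=96
d=1 and a=2a₀=96 at k=7, so the next step gives (m, d) = (48, 26) again — its k=1 value — and the period has length 7.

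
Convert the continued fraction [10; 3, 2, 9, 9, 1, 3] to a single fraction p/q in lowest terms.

26769/2602

Using pₖ = aₖpₖ₋₁ + pₖ₋₂ and qₖ = aₖqₖ₋₁ + qₖ₋₂:
  k=0: a=10, p=10, q=1
  k=1: a=3, p=31, q=3
  k=2: a=2, p=72, q=7
  k=3: a=9, p=679, q=66
  k=4: a=9, p=6183, q=601
  k=5: a=1, p=6862, q=667
  k=6: a=3, p=26769, q=2602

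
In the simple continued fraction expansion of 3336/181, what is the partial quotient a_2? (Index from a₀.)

3

3336 = 18·181 + 78   →  a_0 = 18
181 = 2·78 + 25   →  a_1 = 2
78 = 3·25 + 3   →  a_2 = 3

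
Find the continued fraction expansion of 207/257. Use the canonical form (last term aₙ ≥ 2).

207 = 0×257 + 207
257 = 1×207 + 50
207 = 4×50 + 7
50 = 7×7 + 1
7 = 7×1 + 0  (stop)
So 207/257 = [0; 1, 4, 7, 7].

[0; 1, 4, 7, 7]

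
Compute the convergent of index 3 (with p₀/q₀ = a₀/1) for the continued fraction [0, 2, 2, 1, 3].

3/7

Using pₖ = aₖpₖ₋₁ + pₖ₋₂, qₖ = aₖqₖ₋₁ + qₖ₋₂ (with p₋₁=1, p₋₂=0, q₋₁=0, q₋₂=1):
  k=0: a=0, p=0, q=1
  k=1: a=2, p=1, q=2
  k=2: a=2, p=2, q=5
  k=3: a=1, p=3, q=7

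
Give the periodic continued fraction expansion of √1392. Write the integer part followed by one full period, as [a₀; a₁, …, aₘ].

a₀ = ⌊√1392⌋ = 37.
With m₀=0, d₀=1 and mₖ₊₁ = dₖaₖ − mₖ, dₖ₊₁ = (n − mₖ₊₁²)/dₖ, aₖ₊₁ = ⌊(a₀+mₖ₊₁)/dₖ₊₁⌋:
  k=1: m=37, d=23, a=3
  k=2: m=32, d=16, a=4
  k=3: m=32, d=23, a=3
  k=4: m=37, d=1, a=74
d=1 and a=2a₀=74 at k=4, so the next step gives (m, d) = (37, 23) again — its k=1 value — and the period has length 4.

[37; 3, 4, 3, 74]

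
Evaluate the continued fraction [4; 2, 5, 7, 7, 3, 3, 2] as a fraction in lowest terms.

Using pₖ = aₖpₖ₋₁ + pₖ₋₂ and qₖ = aₖqₖ₋₁ + qₖ₋₂:
  k=0: a=4, p=4, q=1
  k=1: a=2, p=9, q=2
  k=2: a=5, p=49, q=11
  k=3: a=7, p=352, q=79
  k=4: a=7, p=2513, q=564
  k=5: a=3, p=7891, q=1771
  k=6: a=3, p=26186, q=5877
  k=7: a=2, p=60263, q=13525

60263/13525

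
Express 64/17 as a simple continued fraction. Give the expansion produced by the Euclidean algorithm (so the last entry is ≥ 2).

[3; 1, 3, 4]

64 = 3·17 + 13
17 = 1·13 + 4
13 = 3·4 + 1
4 = 4·1 + 0  (stop)
So 64/17 = [3; 1, 3, 4].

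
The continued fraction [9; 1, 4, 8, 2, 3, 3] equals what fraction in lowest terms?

9736/993

Using pₖ = aₖpₖ₋₁ + pₖ₋₂ and qₖ = aₖqₖ₋₁ + qₖ₋₂:
  k=0: a=9, p=9, q=1
  k=1: a=1, p=10, q=1
  k=2: a=4, p=49, q=5
  k=3: a=8, p=402, q=41
  k=4: a=2, p=853, q=87
  k=5: a=3, p=2961, q=302
  k=6: a=3, p=9736, q=993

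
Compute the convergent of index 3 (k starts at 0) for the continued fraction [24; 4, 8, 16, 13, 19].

12897/532

Using pₖ = aₖpₖ₋₁ + pₖ₋₂, qₖ = aₖqₖ₋₁ + qₖ₋₂ (with p₋₁=1, p₋₂=0, q₋₁=0, q₋₂=1):
  k=0: a=24, p=24, q=1
  k=1: a=4, p=97, q=4
  k=2: a=8, p=800, q=33
  k=3: a=16, p=12897, q=532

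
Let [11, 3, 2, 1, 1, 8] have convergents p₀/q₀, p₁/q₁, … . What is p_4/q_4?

192/17

Using pₖ = aₖpₖ₋₁ + pₖ₋₂, qₖ = aₖqₖ₋₁ + qₖ₋₂ (with p₋₁=1, p₋₂=0, q₋₁=0, q₋₂=1):
  k=0: a=11, p=11, q=1
  k=1: a=3, p=34, q=3
  k=2: a=2, p=79, q=7
  k=3: a=1, p=113, q=10
  k=4: a=1, p=192, q=17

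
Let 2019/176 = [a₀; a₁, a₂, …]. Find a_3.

2019 = 11·176 + 83   →  a_0 = 11
176 = 2·83 + 10   →  a_1 = 2
83 = 8·10 + 3   →  a_2 = 8
10 = 3·3 + 1   →  a_3 = 3

3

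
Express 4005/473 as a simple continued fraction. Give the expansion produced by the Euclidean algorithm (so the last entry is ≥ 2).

[8; 2, 7, 7, 1, 3]

4005 = 8*473 + 221
473 = 2*221 + 31
221 = 7*31 + 4
31 = 7*4 + 3
4 = 1*3 + 1
3 = 3*1 + 0  (stop)
So 4005/473 = [8; 2, 7, 7, 1, 3].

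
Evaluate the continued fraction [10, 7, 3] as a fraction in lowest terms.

Fold from the inside: start with 3/1.
  7 + 1/3 = 22/3
  10 + 3/22 = 223/22

223/22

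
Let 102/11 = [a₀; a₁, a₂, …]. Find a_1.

3

102 = 9·11 + 3   →  a_0 = 9
11 = 3·3 + 2   →  a_1 = 3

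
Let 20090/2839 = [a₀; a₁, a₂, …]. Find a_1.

13

20090 = 7·2839 + 217   →  a_0 = 7
2839 = 13·217 + 18   →  a_1 = 13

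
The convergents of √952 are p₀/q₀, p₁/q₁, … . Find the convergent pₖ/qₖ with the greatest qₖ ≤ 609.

√952 = [30; 1, 5, 1, 6, 1, 5, 1, 60, …] (period length 8).
Convergents:
  p_0/q_0 = 30/1
  p_1/q_1 = 31/1
  p_2/q_2 = 185/6
  p_3/q_3 = 216/7
  p_4/q_4 = 1481/48
  p_5/q_5 = 1697/55
  p_6/q_6 = 9966/323
  p_7/q_7 = 11663/378
  p_8/q_8 = 709746/23003
q_7 = 378 ≤ 609 < 23003 = q_8, so the answer is 11663/378.

11663/378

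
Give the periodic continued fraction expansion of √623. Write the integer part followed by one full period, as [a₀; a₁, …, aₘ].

a₀ = ⌊√623⌋ = 24.
With m₀=0, d₀=1 and mₖ₊₁ = dₖaₖ − mₖ, dₖ₊₁ = (n − mₖ₊₁²)/dₖ, aₖ₊₁ = ⌊(a₀+mₖ₊₁)/dₖ₊₁⌋:
  k=1: m=24, d=47, a=1
  k=2: m=23, d=2, a=23
  k=3: m=23, d=47, a=1
  k=4: m=24, d=1, a=48
d=1 and a=2a₀=48 at k=4, so the next step gives (m, d) = (24, 47) again — its k=1 value — and the period has length 4.

[24; 1, 23, 1, 48]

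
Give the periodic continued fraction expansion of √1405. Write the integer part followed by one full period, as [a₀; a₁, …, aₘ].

[37; 2, 14, 2, 74]

a₀ = ⌊√1405⌋ = 37.
With m₀=0, d₀=1 and mₖ₊₁ = dₖaₖ − mₖ, dₖ₊₁ = (n − mₖ₊₁²)/dₖ, aₖ₊₁ = ⌊(a₀+mₖ₊₁)/dₖ₊₁⌋:
  k=1: m=37, d=36, a=2
  k=2: m=35, d=5, a=14
  k=3: m=35, d=36, a=2
  k=4: m=37, d=1, a=74
d=1 and a=2a₀=74 at k=4, so the next step gives (m, d) = (37, 36) again — its k=1 value — and the period has length 4.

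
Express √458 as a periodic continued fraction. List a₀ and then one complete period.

a₀ = ⌊√458⌋ = 21.

[21; 2, 2, 42]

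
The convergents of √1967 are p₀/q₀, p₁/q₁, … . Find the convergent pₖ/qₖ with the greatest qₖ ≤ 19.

√1967 = [44; 2, 1, 5, 1, 2, 88, …] (period length 6).
Convergents:
  p_0/q_0 = 44/1
  p_1/q_1 = 89/2
  p_2/q_2 = 133/3
  p_3/q_3 = 754/17
  p_4/q_4 = 887/20
q_3 = 17 ≤ 19 < 20 = q_4, so the answer is 754/17.

754/17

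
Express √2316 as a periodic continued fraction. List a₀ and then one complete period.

[48; 8, 96]

a₀ = ⌊√2316⌋ = 48.
With m₀=0, d₀=1 and mₖ₊₁ = dₖaₖ − mₖ, dₖ₊₁ = (n − mₖ₊₁²)/dₖ, aₖ₊₁ = ⌊(a₀+mₖ₊₁)/dₖ₊₁⌋:
  k=1: m=48, d=12, a=8
  k=2: m=48, d=1, a=96
d=1 and a=2a₀=96 at k=2, so the next step gives (m, d) = (48, 12) again — its k=1 value — and the period has length 2.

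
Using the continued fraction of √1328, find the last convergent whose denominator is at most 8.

255/7

√1328 = [36; 2, 3, 1, 3, 1, 3, 2, 72, …] (period length 8).
Convergents:
  p_0/q_0 = 36/1
  p_1/q_1 = 73/2
  p_2/q_2 = 255/7
  p_3/q_3 = 328/9
q_2 = 7 ≤ 8 < 9 = q_3, so the answer is 255/7.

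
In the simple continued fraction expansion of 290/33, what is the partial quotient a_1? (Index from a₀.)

1

290 = 8·33 + 26   →  a_0 = 8
33 = 1·26 + 7   →  a_1 = 1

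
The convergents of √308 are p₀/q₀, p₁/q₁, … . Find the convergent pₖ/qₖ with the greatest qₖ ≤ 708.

12127/691

√308 = [17; 1, 1, 4, 1, 1, 34, …] (period length 6).
Convergents:
  p_0/q_0 = 17/1
  p_1/q_1 = 18/1
  p_2/q_2 = 35/2
  p_3/q_3 = 158/9
  p_4/q_4 = 193/11
  p_5/q_5 = 351/20
  p_6/q_6 = 12127/691
  p_7/q_7 = 12478/711
q_6 = 691 ≤ 708 < 711 = q_7, so the answer is 12127/691.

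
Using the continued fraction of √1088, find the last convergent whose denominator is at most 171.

√1088 = [32; 1, 64, …] (period length 2).
Convergents:
  p_0/q_0 = 32/1
  p_1/q_1 = 33/1
  p_2/q_2 = 2144/65
  p_3/q_3 = 2177/66
  p_4/q_4 = 141472/4289
q_3 = 66 ≤ 171 < 4289 = q_4, so the answer is 2177/66.

2177/66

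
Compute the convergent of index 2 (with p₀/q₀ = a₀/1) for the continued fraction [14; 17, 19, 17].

4555/324

Using pₖ = aₖpₖ₋₁ + pₖ₋₂, qₖ = aₖqₖ₋₁ + qₖ₋₂ (with p₋₁=1, p₋₂=0, q₋₁=0, q₋₂=1):
  k=0: a=14, p=14, q=1
  k=1: a=17, p=239, q=17
  k=2: a=19, p=4555, q=324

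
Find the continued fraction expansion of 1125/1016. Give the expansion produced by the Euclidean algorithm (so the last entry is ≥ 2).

[1; 9, 3, 8, 1, 3]

1125 = 1*1016 + 109
1016 = 9*109 + 35
109 = 3*35 + 4
35 = 8*4 + 3
4 = 1*3 + 1
3 = 3*1 + 0  (stop)
So 1125/1016 = [1; 9, 3, 8, 1, 3].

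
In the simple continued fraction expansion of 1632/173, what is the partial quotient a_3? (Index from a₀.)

1632 = 9·173 + 75   →  a_0 = 9
173 = 2·75 + 23   →  a_1 = 2
75 = 3·23 + 6   →  a_2 = 3
23 = 3·6 + 5   →  a_3 = 3

3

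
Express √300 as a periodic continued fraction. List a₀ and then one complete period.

[17; 3, 8, 3, 34]

a₀ = ⌊√300⌋ = 17.
With m₀=0, d₀=1 and mₖ₊₁ = dₖaₖ − mₖ, dₖ₊₁ = (n − mₖ₊₁²)/dₖ, aₖ₊₁ = ⌊(a₀+mₖ₊₁)/dₖ₊₁⌋:
  k=1: m=17, d=11, a=3
  k=2: m=16, d=4, a=8
  k=3: m=16, d=11, a=3
  k=4: m=17, d=1, a=34
d=1 and a=2a₀=34 at k=4, so the next step gives (m, d) = (17, 11) again — its k=1 value — and the period has length 4.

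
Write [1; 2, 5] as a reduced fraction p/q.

Using pₖ = aₖpₖ₋₁ + pₖ₋₂ and qₖ = aₖqₖ₋₁ + qₖ₋₂:
  k=0: a=1, p=1, q=1
  k=1: a=2, p=3, q=2
  k=2: a=5, p=16, q=11

16/11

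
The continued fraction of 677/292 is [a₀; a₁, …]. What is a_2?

677 = 2·292 + 93   →  a_0 = 2
292 = 3·93 + 13   →  a_1 = 3
93 = 7·13 + 2   →  a_2 = 7

7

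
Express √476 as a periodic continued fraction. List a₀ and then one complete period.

[21; 1, 4, 2, 10, 2, 4, 1, 42]

a₀ = ⌊√476⌋ = 21.
With m₀=0, d₀=1 and mₖ₊₁ = dₖaₖ − mₖ, dₖ₊₁ = (n − mₖ₊₁²)/dₖ, aₖ₊₁ = ⌊(a₀+mₖ₊₁)/dₖ₊₁⌋:
  k=1: m=21, d=35, a=1
  k=2: m=14, d=8, a=4
  k=3: m=18, d=19, a=2
  k=4: m=20, d=4, a=10
  k=5: m=20, d=19, a=2
  k=6: m=18, d=8, a=4
  k=7: m=14, d=35, a=1
  k=8: m=21, d=1, a=42
d=1 and a=2a₀=42 at k=8, so the next step gives (m, d) = (21, 35) again — its k=1 value — and the period has length 8.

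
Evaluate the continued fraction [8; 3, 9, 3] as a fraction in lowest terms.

724/87

Fold from the inside: start with 3/1.
  9 + 1/3 = 28/3
  3 + 3/28 = 87/28
  8 + 28/87 = 724/87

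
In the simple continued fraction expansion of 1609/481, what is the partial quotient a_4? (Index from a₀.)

1

1609 = 3·481 + 166   →  a_0 = 3
481 = 2·166 + 149   →  a_1 = 2
166 = 1·149 + 17   →  a_2 = 1
149 = 8·17 + 13   →  a_3 = 8
17 = 1·13 + 4   →  a_4 = 1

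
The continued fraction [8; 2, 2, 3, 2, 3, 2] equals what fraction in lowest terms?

Fold from the inside: start with 2/1.
  3 + 1/2 = 7/2
  2 + 2/7 = 16/7
  3 + 7/16 = 55/16
  2 + 16/55 = 126/55
  2 + 55/126 = 307/126
  8 + 126/307 = 2582/307

2582/307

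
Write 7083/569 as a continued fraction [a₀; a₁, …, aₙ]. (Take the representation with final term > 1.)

7083 = 12·569 + 255
569 = 2·255 + 59
255 = 4·59 + 19
59 = 3·19 + 2
19 = 9·2 + 1
2 = 2·1 + 0  (stop)
So 7083/569 = [12; 2, 4, 3, 9, 2].

[12; 2, 4, 3, 9, 2]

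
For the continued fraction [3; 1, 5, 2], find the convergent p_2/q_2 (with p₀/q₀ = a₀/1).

Using pₖ = aₖpₖ₋₁ + pₖ₋₂, qₖ = aₖqₖ₋₁ + qₖ₋₂ (with p₋₁=1, p₋₂=0, q₋₁=0, q₋₂=1):
  k=0: a=3, p=3, q=1
  k=1: a=1, p=4, q=1
  k=2: a=5, p=23, q=6

23/6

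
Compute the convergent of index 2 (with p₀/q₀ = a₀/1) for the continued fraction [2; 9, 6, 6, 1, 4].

Using pₖ = aₖpₖ₋₁ + pₖ₋₂, qₖ = aₖqₖ₋₁ + qₖ₋₂ (with p₋₁=1, p₋₂=0, q₋₁=0, q₋₂=1):
  k=0: a=2, p=2, q=1
  k=1: a=9, p=19, q=9
  k=2: a=6, p=116, q=55

116/55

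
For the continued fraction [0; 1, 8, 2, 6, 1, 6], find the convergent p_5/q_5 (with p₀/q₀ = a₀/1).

127/142

Using pₖ = aₖpₖ₋₁ + pₖ₋₂, qₖ = aₖqₖ₋₁ + qₖ₋₂ (with p₋₁=1, p₋₂=0, q₋₁=0, q₋₂=1):
  k=0: a=0, p=0, q=1
  k=1: a=1, p=1, q=1
  k=2: a=8, p=8, q=9
  k=3: a=2, p=17, q=19
  k=4: a=6, p=110, q=123
  k=5: a=1, p=127, q=142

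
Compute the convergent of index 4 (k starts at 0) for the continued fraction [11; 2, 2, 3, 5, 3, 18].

1027/90

Using pₖ = aₖpₖ₋₁ + pₖ₋₂, qₖ = aₖqₖ₋₁ + qₖ₋₂ (with p₋₁=1, p₋₂=0, q₋₁=0, q₋₂=1):
  k=0: a=11, p=11, q=1
  k=1: a=2, p=23, q=2
  k=2: a=2, p=57, q=5
  k=3: a=3, p=194, q=17
  k=4: a=5, p=1027, q=90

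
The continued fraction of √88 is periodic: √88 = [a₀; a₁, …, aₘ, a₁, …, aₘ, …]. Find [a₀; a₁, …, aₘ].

[9; 2, 1, 1, 1, 2, 18]

a₀ = ⌊√88⌋ = 9.
With m₀=0, d₀=1 and mₖ₊₁ = dₖaₖ − mₖ, dₖ₊₁ = (n − mₖ₊₁²)/dₖ, aₖ₊₁ = ⌊(a₀+mₖ₊₁)/dₖ₊₁⌋:
  k=1: m=9, d=7, a=2
  k=2: m=5, d=9, a=1
  k=3: m=4, d=8, a=1
  k=4: m=4, d=9, a=1
  k=5: m=5, d=7, a=2
  k=6: m=9, d=1, a=18
d=1 and a=2a₀=18 at k=6, so the next step gives (m, d) = (9, 7) again — its k=1 value — and the period has length 6.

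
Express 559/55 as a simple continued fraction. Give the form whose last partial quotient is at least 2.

[10; 6, 9]

559 = 10*55 + 9
55 = 6*9 + 1
9 = 9*1 + 0  (stop)
So 559/55 = [10; 6, 9].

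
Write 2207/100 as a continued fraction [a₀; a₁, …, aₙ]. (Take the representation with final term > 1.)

2207 = 22·100 + 7
100 = 14·7 + 2
7 = 3·2 + 1
2 = 2·1 + 0  (stop)
So 2207/100 = [22; 14, 3, 2].

[22; 14, 3, 2]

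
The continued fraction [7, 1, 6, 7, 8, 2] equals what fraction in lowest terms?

6791/864

Using pₖ = aₖpₖ₋₁ + pₖ₋₂ and qₖ = aₖqₖ₋₁ + qₖ₋₂:
  k=0: a=7, p=7, q=1
  k=1: a=1, p=8, q=1
  k=2: a=6, p=55, q=7
  k=3: a=7, p=393, q=50
  k=4: a=8, p=3199, q=407
  k=5: a=2, p=6791, q=864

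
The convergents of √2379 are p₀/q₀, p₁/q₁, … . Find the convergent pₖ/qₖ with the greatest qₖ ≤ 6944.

√2379 = [48; 1, 3, 2, 3, 1, 96, …] (period length 6).
Convergents:
  p_0/q_0 = 48/1
  p_1/q_1 = 49/1
  p_2/q_2 = 195/4
  p_3/q_3 = 439/9
  p_4/q_4 = 1512/31
  p_5/q_5 = 1951/40
  p_6/q_6 = 188808/3871
  p_7/q_7 = 190759/3911
  p_8/q_8 = 761085/15604
q_7 = 3911 ≤ 6944 < 15604 = q_8, so the answer is 190759/3911.

190759/3911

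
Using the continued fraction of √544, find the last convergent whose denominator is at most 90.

√544 = [23; 3, 11, 3, 46, …] (period length 4).
Convergents:
  p_0/q_0 = 23/1
  p_1/q_1 = 70/3
  p_2/q_2 = 793/34
  p_3/q_3 = 2449/105
q_2 = 34 ≤ 90 < 105 = q_3, so the answer is 793/34.

793/34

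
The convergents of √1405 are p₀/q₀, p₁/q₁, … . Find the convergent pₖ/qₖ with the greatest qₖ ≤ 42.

√1405 = [37; 2, 14, 2, 74, …] (period length 4).
Convergents:
  p_0/q_0 = 37/1
  p_1/q_1 = 75/2
  p_2/q_2 = 1087/29
  p_3/q_3 = 2249/60
q_2 = 29 ≤ 42 < 60 = q_3, so the answer is 1087/29.

1087/29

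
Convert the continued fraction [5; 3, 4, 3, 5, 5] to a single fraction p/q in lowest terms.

Fold from the inside: start with 5/1.
  5 + 1/5 = 26/5
  3 + 5/26 = 83/26
  4 + 26/83 = 358/83
  3 + 83/358 = 1157/358
  5 + 358/1157 = 6143/1157

6143/1157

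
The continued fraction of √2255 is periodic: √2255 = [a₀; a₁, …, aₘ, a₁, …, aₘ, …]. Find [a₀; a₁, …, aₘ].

a₀ = ⌊√2255⌋ = 47.
With m₀=0, d₀=1 and mₖ₊₁ = dₖaₖ − mₖ, dₖ₊₁ = (n − mₖ₊₁²)/dₖ, aₖ₊₁ = ⌊(a₀+mₖ₊₁)/dₖ₊₁⌋:
  k=1: m=47, d=46, a=2
  k=2: m=45, d=5, a=18
  k=3: m=45, d=46, a=2
  k=4: m=47, d=1, a=94
d=1 and a=2a₀=94 at k=4, so the next step gives (m, d) = (47, 46) again — its k=1 value — and the period has length 4.

[47; 2, 18, 2, 94]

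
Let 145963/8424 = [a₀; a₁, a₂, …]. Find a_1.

3

145963 = 17·8424 + 2755   →  a_0 = 17
8424 = 3·2755 + 159   →  a_1 = 3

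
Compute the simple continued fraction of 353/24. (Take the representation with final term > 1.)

[14; 1, 2, 2, 3]

353 = 14×24 + 17
24 = 1×17 + 7
17 = 2×7 + 3
7 = 2×3 + 1
3 = 3×1 + 0  (stop)
So 353/24 = [14; 1, 2, 2, 3].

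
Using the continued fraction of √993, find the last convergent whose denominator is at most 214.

2647/84

√993 = [31; 1, 1, 20, 1, 1, 62, …] (period length 6).
Convergents:
  p_0/q_0 = 31/1
  p_1/q_1 = 32/1
  p_2/q_2 = 63/2
  p_3/q_3 = 1292/41
  p_4/q_4 = 1355/43
  p_5/q_5 = 2647/84
  p_6/q_6 = 165469/5251
q_5 = 84 ≤ 214 < 5251 = q_6, so the answer is 2647/84.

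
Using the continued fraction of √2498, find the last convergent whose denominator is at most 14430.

249850/4999

√2498 = [49; 1, 48, 1, 98, …] (period length 4).
Convergents:
  p_0/q_0 = 49/1
  p_1/q_1 = 50/1
  p_2/q_2 = 2449/49
  p_3/q_3 = 2499/50
  p_4/q_4 = 247351/4949
  p_5/q_5 = 249850/4999
  p_6/q_6 = 12240151/244901
q_5 = 4999 ≤ 14430 < 244901 = q_6, so the answer is 249850/4999.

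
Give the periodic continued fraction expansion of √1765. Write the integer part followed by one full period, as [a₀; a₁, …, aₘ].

a₀ = ⌊√1765⌋ = 42.
With m₀=0, d₀=1 and mₖ₊₁ = dₖaₖ − mₖ, dₖ₊₁ = (n − mₖ₊₁²)/dₖ, aₖ₊₁ = ⌊(a₀+mₖ₊₁)/dₖ₊₁⌋:
  k=1: m=42, d=1, a=84
d=1 and a=2a₀=84 at k=1, so the next step gives (m, d) = (42, 1) again — its k=1 value — and the period has length 1.

[42; 84]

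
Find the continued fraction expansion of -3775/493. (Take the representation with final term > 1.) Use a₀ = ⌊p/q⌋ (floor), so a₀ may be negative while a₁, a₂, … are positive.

-3775 = -8*493 + 169
493 = 2*169 + 155
169 = 1*155 + 14
155 = 11*14 + 1
14 = 14*1 + 0  (stop)
So -3775/493 = [-8; 2, 1, 11, 14].

[-8; 2, 1, 11, 14]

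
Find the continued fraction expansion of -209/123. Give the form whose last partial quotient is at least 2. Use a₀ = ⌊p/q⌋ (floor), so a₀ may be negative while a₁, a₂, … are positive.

-209 = -2·123 + 37
123 = 3·37 + 12
37 = 3·12 + 1
12 = 12·1 + 0  (stop)
So -209/123 = [-2; 3, 3, 12].

[-2; 3, 3, 12]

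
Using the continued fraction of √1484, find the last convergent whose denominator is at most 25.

√1484 = [38; 1, 1, 10, 1, 1, 76, …] (period length 6).
Convergents:
  p_0/q_0 = 38/1
  p_1/q_1 = 39/1
  p_2/q_2 = 77/2
  p_3/q_3 = 809/21
  p_4/q_4 = 886/23
  p_5/q_5 = 1695/44
q_4 = 23 ≤ 25 < 44 = q_5, so the answer is 886/23.

886/23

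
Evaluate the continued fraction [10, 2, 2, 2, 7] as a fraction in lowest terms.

927/89

Fold from the inside: start with 7/1.
  2 + 1/7 = 15/7
  2 + 7/15 = 37/15
  2 + 15/37 = 89/37
  10 + 37/89 = 927/89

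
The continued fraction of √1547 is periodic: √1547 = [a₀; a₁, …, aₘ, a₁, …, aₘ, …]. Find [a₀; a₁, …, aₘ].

[39; 3, 78]

a₀ = ⌊√1547⌋ = 39.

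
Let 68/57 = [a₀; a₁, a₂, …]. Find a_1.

68 = 1·57 + 11   →  a_0 = 1
57 = 5·11 + 2   →  a_1 = 5

5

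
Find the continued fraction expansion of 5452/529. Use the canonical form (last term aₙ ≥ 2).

5452 = 10*529 + 162
529 = 3*162 + 43
162 = 3*43 + 33
43 = 1*33 + 10
33 = 3*10 + 3
10 = 3*3 + 1
3 = 3*1 + 0  (stop)
So 5452/529 = [10; 3, 3, 1, 3, 3, 3].

[10; 3, 3, 1, 3, 3, 3]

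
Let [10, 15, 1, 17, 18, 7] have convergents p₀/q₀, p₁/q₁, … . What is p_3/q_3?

Using pₖ = aₖpₖ₋₁ + pₖ₋₂, qₖ = aₖqₖ₋₁ + qₖ₋₂ (with p₋₁=1, p₋₂=0, q₋₁=0, q₋₂=1):
  k=0: a=10, p=10, q=1
  k=1: a=15, p=151, q=15
  k=2: a=1, p=161, q=16
  k=3: a=17, p=2888, q=287

2888/287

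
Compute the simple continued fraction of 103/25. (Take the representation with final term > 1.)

103 = 4*25 + 3
25 = 8*3 + 1
3 = 3*1 + 0  (stop)
So 103/25 = [4; 8, 3].

[4; 8, 3]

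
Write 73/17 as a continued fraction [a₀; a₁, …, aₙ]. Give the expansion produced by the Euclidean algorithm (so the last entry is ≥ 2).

[4; 3, 2, 2]

73 = 4×17 + 5
17 = 3×5 + 2
5 = 2×2 + 1
2 = 2×1 + 0  (stop)
So 73/17 = [4; 3, 2, 2].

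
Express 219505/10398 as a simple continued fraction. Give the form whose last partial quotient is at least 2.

[21; 9, 15, 3, 2, 2, 4]

219505 = 21×10398 + 1147
10398 = 9×1147 + 75
1147 = 15×75 + 22
75 = 3×22 + 9
22 = 2×9 + 4
9 = 2×4 + 1
4 = 4×1 + 0  (stop)
So 219505/10398 = [21; 9, 15, 3, 2, 2, 4].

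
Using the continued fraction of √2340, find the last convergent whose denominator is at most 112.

√2340 = [48; 2, 1, 2, 10, 2, 1, 2, 96, …] (period length 8).
Convergents:
  p_0/q_0 = 48/1
  p_1/q_1 = 97/2
  p_2/q_2 = 145/3
  p_3/q_3 = 387/8
  p_4/q_4 = 4015/83
  p_5/q_5 = 8417/174
q_4 = 83 ≤ 112 < 174 = q_5, so the answer is 4015/83.

4015/83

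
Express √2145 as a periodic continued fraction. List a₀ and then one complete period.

[46; 3, 5, 2, 5, 3, 92]

a₀ = ⌊√2145⌋ = 46.
With m₀=0, d₀=1 and mₖ₊₁ = dₖaₖ − mₖ, dₖ₊₁ = (n − mₖ₊₁²)/dₖ, aₖ₊₁ = ⌊(a₀+mₖ₊₁)/dₖ₊₁⌋:
  k=1: m=46, d=29, a=3
  k=2: m=41, d=16, a=5
  k=3: m=39, d=39, a=2
  k=4: m=39, d=16, a=5
  k=5: m=41, d=29, a=3
  k=6: m=46, d=1, a=92
d=1 and a=2a₀=92 at k=6, so the next step gives (m, d) = (46, 29) again — its k=1 value — and the period has length 6.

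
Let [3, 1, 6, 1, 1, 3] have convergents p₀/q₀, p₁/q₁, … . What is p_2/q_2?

Using pₖ = aₖpₖ₋₁ + pₖ₋₂, qₖ = aₖqₖ₋₁ + qₖ₋₂ (with p₋₁=1, p₋₂=0, q₋₁=0, q₋₂=1):
  k=0: a=3, p=3, q=1
  k=1: a=1, p=4, q=1
  k=2: a=6, p=27, q=7

27/7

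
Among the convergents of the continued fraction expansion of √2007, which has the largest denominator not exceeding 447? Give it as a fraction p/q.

√2007 = [44; 1, 3, 1, 88, …] (period length 4).
Convergents:
  p_0/q_0 = 44/1
  p_1/q_1 = 45/1
  p_2/q_2 = 179/4
  p_3/q_3 = 224/5
  p_4/q_4 = 19891/444
  p_5/q_5 = 20115/449
q_4 = 444 ≤ 447 < 449 = q_5, so the answer is 19891/444.

19891/444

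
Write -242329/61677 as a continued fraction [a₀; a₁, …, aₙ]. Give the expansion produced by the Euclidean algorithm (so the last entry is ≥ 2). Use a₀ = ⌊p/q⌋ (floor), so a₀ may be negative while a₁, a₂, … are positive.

[-4; 14, 11, 1, 4, 12, 6]

-242329 = -4×61677 + 4379
61677 = 14×4379 + 371
4379 = 11×371 + 298
371 = 1×298 + 73
298 = 4×73 + 6
73 = 12×6 + 1
6 = 6×1 + 0  (stop)
So -242329/61677 = [-4; 14, 11, 1, 4, 12, 6].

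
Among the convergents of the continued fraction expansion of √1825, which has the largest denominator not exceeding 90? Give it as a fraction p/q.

√1825 = [42; 1, 2, 1, 1, 2, 1, 84, …] (period length 7).
Convergents:
  p_0/q_0 = 42/1
  p_1/q_1 = 43/1
  p_2/q_2 = 128/3
  p_3/q_3 = 171/4
  p_4/q_4 = 299/7
  p_5/q_5 = 769/18
  p_6/q_6 = 1068/25
  p_7/q_7 = 90481/2118
q_6 = 25 ≤ 90 < 2118 = q_7, so the answer is 1068/25.

1068/25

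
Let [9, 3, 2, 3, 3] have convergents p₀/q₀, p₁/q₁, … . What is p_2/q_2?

Using pₖ = aₖpₖ₋₁ + pₖ₋₂, qₖ = aₖqₖ₋₁ + qₖ₋₂ (with p₋₁=1, p₋₂=0, q₋₁=0, q₋₂=1):
  k=0: a=9, p=9, q=1
  k=1: a=3, p=28, q=3
  k=2: a=2, p=65, q=7

65/7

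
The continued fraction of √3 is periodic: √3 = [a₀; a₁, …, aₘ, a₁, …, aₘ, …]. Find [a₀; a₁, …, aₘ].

[1; 1, 2]

a₀ = ⌊√3⌋ = 1.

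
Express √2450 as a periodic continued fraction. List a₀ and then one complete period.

a₀ = ⌊√2450⌋ = 49.
With m₀=0, d₀=1 and mₖ₊₁ = dₖaₖ − mₖ, dₖ₊₁ = (n − mₖ₊₁²)/dₖ, aₖ₊₁ = ⌊(a₀+mₖ₊₁)/dₖ₊₁⌋:
  k=1: m=49, d=49, a=2
  k=2: m=49, d=1, a=98
d=1 and a=2a₀=98 at k=2, so the next step gives (m, d) = (49, 49) again — its k=1 value — and the period has length 2.

[49; 2, 98]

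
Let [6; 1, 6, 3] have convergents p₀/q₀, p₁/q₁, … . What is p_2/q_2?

Using pₖ = aₖpₖ₋₁ + pₖ₋₂, qₖ = aₖqₖ₋₁ + qₖ₋₂ (with p₋₁=1, p₋₂=0, q₋₁=0, q₋₂=1):
  k=0: a=6, p=6, q=1
  k=1: a=1, p=7, q=1
  k=2: a=6, p=48, q=7

48/7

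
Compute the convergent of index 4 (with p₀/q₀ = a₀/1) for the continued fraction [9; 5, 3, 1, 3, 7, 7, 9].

726/79

Using pₖ = aₖpₖ₋₁ + pₖ₋₂, qₖ = aₖqₖ₋₁ + qₖ₋₂ (with p₋₁=1, p₋₂=0, q₋₁=0, q₋₂=1):
  k=0: a=9, p=9, q=1
  k=1: a=5, p=46, q=5
  k=2: a=3, p=147, q=16
  k=3: a=1, p=193, q=21
  k=4: a=3, p=726, q=79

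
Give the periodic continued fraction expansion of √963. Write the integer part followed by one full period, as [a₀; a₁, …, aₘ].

[31; 31, 62]

a₀ = ⌊√963⌋ = 31.
With m₀=0, d₀=1 and mₖ₊₁ = dₖaₖ − mₖ, dₖ₊₁ = (n − mₖ₊₁²)/dₖ, aₖ₊₁ = ⌊(a₀+mₖ₊₁)/dₖ₊₁⌋:
  k=1: m=31, d=2, a=31
  k=2: m=31, d=1, a=62
d=1 and a=2a₀=62 at k=2, so the next step gives (m, d) = (31, 2) again — its k=1 value — and the period has length 2.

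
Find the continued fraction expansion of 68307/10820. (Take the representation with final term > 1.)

68307 = 6·10820 + 3387
10820 = 3·3387 + 659
3387 = 5·659 + 92
659 = 7·92 + 15
92 = 6·15 + 2
15 = 7·2 + 1
2 = 2·1 + 0  (stop)
So 68307/10820 = [6; 3, 5, 7, 6, 7, 2].

[6; 3, 5, 7, 6, 7, 2]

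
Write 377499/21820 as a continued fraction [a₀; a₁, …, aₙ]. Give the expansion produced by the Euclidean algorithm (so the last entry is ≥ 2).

377499 = 17×21820 + 6559
21820 = 3×6559 + 2143
6559 = 3×2143 + 130
2143 = 16×130 + 63
130 = 2×63 + 4
63 = 15×4 + 3
4 = 1×3 + 1
3 = 3×1 + 0  (stop)
So 377499/21820 = [17; 3, 3, 16, 2, 15, 1, 3].

[17; 3, 3, 16, 2, 15, 1, 3]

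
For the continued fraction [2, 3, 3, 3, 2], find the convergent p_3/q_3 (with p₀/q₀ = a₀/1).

76/33

Using pₖ = aₖpₖ₋₁ + pₖ₋₂, qₖ = aₖqₖ₋₁ + qₖ₋₂ (with p₋₁=1, p₋₂=0, q₋₁=0, q₋₂=1):
  k=0: a=2, p=2, q=1
  k=1: a=3, p=7, q=3
  k=2: a=3, p=23, q=10
  k=3: a=3, p=76, q=33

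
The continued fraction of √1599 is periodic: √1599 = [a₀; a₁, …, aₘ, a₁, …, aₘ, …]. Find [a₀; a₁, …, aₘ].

a₀ = ⌊√1599⌋ = 39.
With m₀=0, d₀=1 and mₖ₊₁ = dₖaₖ − mₖ, dₖ₊₁ = (n − mₖ₊₁²)/dₖ, aₖ₊₁ = ⌊(a₀+mₖ₊₁)/dₖ₊₁⌋:
  k=1: m=39, d=78, a=1
  k=2: m=39, d=1, a=78
d=1 and a=2a₀=78 at k=2, so the next step gives (m, d) = (39, 78) again — its k=1 value — and the period has length 2.

[39; 1, 78]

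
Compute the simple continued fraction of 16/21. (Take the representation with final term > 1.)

[0; 1, 3, 5]

16 = 0*21 + 16
21 = 1*16 + 5
16 = 3*5 + 1
5 = 5*1 + 0  (stop)
So 16/21 = [0; 1, 3, 5].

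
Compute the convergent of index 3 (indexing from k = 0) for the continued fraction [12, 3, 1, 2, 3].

Using pₖ = aₖpₖ₋₁ + pₖ₋₂, qₖ = aₖqₖ₋₁ + qₖ₋₂ (with p₋₁=1, p₋₂=0, q₋₁=0, q₋₂=1):
  k=0: a=12, p=12, q=1
  k=1: a=3, p=37, q=3
  k=2: a=1, p=49, q=4
  k=3: a=2, p=135, q=11

135/11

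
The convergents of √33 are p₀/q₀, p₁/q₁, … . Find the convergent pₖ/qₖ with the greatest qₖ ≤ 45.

√33 = [5; 1, 2, 1, 10, …] (period length 4).
Convergents:
  p_0/q_0 = 5/1
  p_1/q_1 = 6/1
  p_2/q_2 = 17/3
  p_3/q_3 = 23/4
  p_4/q_4 = 247/43
  p_5/q_5 = 270/47
q_4 = 43 ≤ 45 < 47 = q_5, so the answer is 247/43.

247/43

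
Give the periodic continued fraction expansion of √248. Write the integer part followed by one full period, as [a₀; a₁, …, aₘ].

[15; 1, 2, 1, 30]

a₀ = ⌊√248⌋ = 15.
With m₀=0, d₀=1 and mₖ₊₁ = dₖaₖ − mₖ, dₖ₊₁ = (n − mₖ₊₁²)/dₖ, aₖ₊₁ = ⌊(a₀+mₖ₊₁)/dₖ₊₁⌋:
  k=1: m=15, d=23, a=1
  k=2: m=8, d=8, a=2
  k=3: m=8, d=23, a=1
  k=4: m=15, d=1, a=30
d=1 and a=2a₀=30 at k=4, so the next step gives (m, d) = (15, 23) again — its k=1 value — and the period has length 4.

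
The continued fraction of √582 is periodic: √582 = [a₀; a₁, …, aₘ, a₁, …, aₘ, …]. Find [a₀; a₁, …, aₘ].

a₀ = ⌊√582⌋ = 24.
With m₀=0, d₀=1 and mₖ₊₁ = dₖaₖ − mₖ, dₖ₊₁ = (n − mₖ₊₁²)/dₖ, aₖ₊₁ = ⌊(a₀+mₖ₊₁)/dₖ₊₁⌋:
  k=1: m=24, d=6, a=8
  k=2: m=24, d=1, a=48
d=1 and a=2a₀=48 at k=2, so the next step gives (m, d) = (24, 6) again — its k=1 value — and the period has length 2.

[24; 8, 48]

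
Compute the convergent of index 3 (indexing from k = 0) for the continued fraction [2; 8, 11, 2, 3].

395/186

Using pₖ = aₖpₖ₋₁ + pₖ₋₂, qₖ = aₖqₖ₋₁ + qₖ₋₂ (with p₋₁=1, p₋₂=0, q₋₁=0, q₋₂=1):
  k=0: a=2, p=2, q=1
  k=1: a=8, p=17, q=8
  k=2: a=11, p=189, q=89
  k=3: a=2, p=395, q=186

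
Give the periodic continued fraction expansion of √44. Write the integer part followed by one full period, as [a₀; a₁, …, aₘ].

[6; 1, 1, 1, 2, 1, 1, 1, 12]

a₀ = ⌊√44⌋ = 6.
With m₀=0, d₀=1 and mₖ₊₁ = dₖaₖ − mₖ, dₖ₊₁ = (n − mₖ₊₁²)/dₖ, aₖ₊₁ = ⌊(a₀+mₖ₊₁)/dₖ₊₁⌋:
  k=1: m=6, d=8, a=1
  k=2: m=2, d=5, a=1
  k=3: m=3, d=7, a=1
  k=4: m=4, d=4, a=2
  k=5: m=4, d=7, a=1
  k=6: m=3, d=5, a=1
  k=7: m=2, d=8, a=1
  k=8: m=6, d=1, a=12
d=1 and a=2a₀=12 at k=8, so the next step gives (m, d) = (6, 8) again — its k=1 value — and the period has length 8.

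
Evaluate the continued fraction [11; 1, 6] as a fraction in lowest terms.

Fold from the inside: start with 6/1.
  1 + 1/6 = 7/6
  11 + 6/7 = 83/7

83/7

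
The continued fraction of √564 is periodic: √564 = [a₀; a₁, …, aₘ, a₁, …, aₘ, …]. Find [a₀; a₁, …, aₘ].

a₀ = ⌊√564⌋ = 23.

[23; 1, 2, 1, 46]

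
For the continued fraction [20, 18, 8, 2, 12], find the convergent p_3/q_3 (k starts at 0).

6177/308

Using pₖ = aₖpₖ₋₁ + pₖ₋₂, qₖ = aₖqₖ₋₁ + qₖ₋₂ (with p₋₁=1, p₋₂=0, q₋₁=0, q₋₂=1):
  k=0: a=20, p=20, q=1
  k=1: a=18, p=361, q=18
  k=2: a=8, p=2908, q=145
  k=3: a=2, p=6177, q=308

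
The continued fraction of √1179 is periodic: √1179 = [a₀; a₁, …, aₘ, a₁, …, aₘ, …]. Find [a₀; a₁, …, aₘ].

[34; 2, 1, 33, 1, 2, 68]

a₀ = ⌊√1179⌋ = 34.
With m₀=0, d₀=1 and mₖ₊₁ = dₖaₖ − mₖ, dₖ₊₁ = (n − mₖ₊₁²)/dₖ, aₖ₊₁ = ⌊(a₀+mₖ₊₁)/dₖ₊₁⌋:
  k=1: m=34, d=23, a=2
  k=2: m=12, d=45, a=1
  k=3: m=33, d=2, a=33
  k=4: m=33, d=45, a=1
  k=5: m=12, d=23, a=2
  k=6: m=34, d=1, a=68
d=1 and a=2a₀=68 at k=6, so the next step gives (m, d) = (34, 23) again — its k=1 value — and the period has length 6.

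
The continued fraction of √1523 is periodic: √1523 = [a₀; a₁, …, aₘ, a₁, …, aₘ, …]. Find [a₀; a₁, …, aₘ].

a₀ = ⌊√1523⌋ = 39.
With m₀=0, d₀=1 and mₖ₊₁ = dₖaₖ − mₖ, dₖ₊₁ = (n − mₖ₊₁²)/dₖ, aₖ₊₁ = ⌊(a₀+mₖ₊₁)/dₖ₊₁⌋:
  k=1: m=39, d=2, a=39
  k=2: m=39, d=1, a=78
d=1 and a=2a₀=78 at k=2, so the next step gives (m, d) = (39, 2) again — its k=1 value — and the period has length 2.

[39; 39, 78]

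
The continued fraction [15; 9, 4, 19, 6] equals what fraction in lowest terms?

Fold from the inside: start with 6/1.
  19 + 1/6 = 115/6
  4 + 6/115 = 466/115
  9 + 115/466 = 4309/466
  15 + 466/4309 = 65101/4309

65101/4309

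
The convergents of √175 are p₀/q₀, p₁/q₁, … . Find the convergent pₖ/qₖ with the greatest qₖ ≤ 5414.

53087/4013

√175 = [13; 4, 2, 1, 2, 4, 26, …] (period length 6).
Convergents:
  p_0/q_0 = 13/1
  p_1/q_1 = 53/4
  p_2/q_2 = 119/9
  p_3/q_3 = 172/13
  p_4/q_4 = 463/35
  p_5/q_5 = 2024/153
  p_6/q_6 = 53087/4013
  p_7/q_7 = 214372/16205
q_6 = 4013 ≤ 5414 < 16205 = q_7, so the answer is 53087/4013.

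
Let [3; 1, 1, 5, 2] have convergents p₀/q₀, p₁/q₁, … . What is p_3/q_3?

39/11

Using pₖ = aₖpₖ₋₁ + pₖ₋₂, qₖ = aₖqₖ₋₁ + qₖ₋₂ (with p₋₁=1, p₋₂=0, q₋₁=0, q₋₂=1):
  k=0: a=3, p=3, q=1
  k=1: a=1, p=4, q=1
  k=2: a=1, p=7, q=2
  k=3: a=5, p=39, q=11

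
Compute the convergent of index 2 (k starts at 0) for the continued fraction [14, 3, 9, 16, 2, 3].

401/28

Using pₖ = aₖpₖ₋₁ + pₖ₋₂, qₖ = aₖqₖ₋₁ + qₖ₋₂ (with p₋₁=1, p₋₂=0, q₋₁=0, q₋₂=1):
  k=0: a=14, p=14, q=1
  k=1: a=3, p=43, q=3
  k=2: a=9, p=401, q=28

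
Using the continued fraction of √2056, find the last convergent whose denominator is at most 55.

1587/35

√2056 = [45; 2, 1, 10, 1, 2, 90, …] (period length 6).
Convergents:
  p_0/q_0 = 45/1
  p_1/q_1 = 91/2
  p_2/q_2 = 136/3
  p_3/q_3 = 1451/32
  p_4/q_4 = 1587/35
  p_5/q_5 = 4625/102
q_4 = 35 ≤ 55 < 102 = q_5, so the answer is 1587/35.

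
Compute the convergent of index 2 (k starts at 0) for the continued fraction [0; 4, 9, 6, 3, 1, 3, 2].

9/37

Using pₖ = aₖpₖ₋₁ + pₖ₋₂, qₖ = aₖqₖ₋₁ + qₖ₋₂ (with p₋₁=1, p₋₂=0, q₋₁=0, q₋₂=1):
  k=0: a=0, p=0, q=1
  k=1: a=4, p=1, q=4
  k=2: a=9, p=9, q=37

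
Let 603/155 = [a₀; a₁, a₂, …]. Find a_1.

1

603 = 3·155 + 138   →  a_0 = 3
155 = 1·138 + 17   →  a_1 = 1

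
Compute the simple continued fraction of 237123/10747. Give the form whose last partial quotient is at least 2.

[22; 15, 1, 1, 2, 19, 3, 2]

237123 = 22*10747 + 689
10747 = 15*689 + 412
689 = 1*412 + 277
412 = 1*277 + 135
277 = 2*135 + 7
135 = 19*7 + 2
7 = 3*2 + 1
2 = 2*1 + 0  (stop)
So 237123/10747 = [22; 15, 1, 1, 2, 19, 3, 2].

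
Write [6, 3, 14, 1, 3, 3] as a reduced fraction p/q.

Fold from the inside: start with 3/1.
  3 + 1/3 = 10/3
  1 + 3/10 = 13/10
  14 + 10/13 = 192/13
  3 + 13/192 = 589/192
  6 + 192/589 = 3726/589

3726/589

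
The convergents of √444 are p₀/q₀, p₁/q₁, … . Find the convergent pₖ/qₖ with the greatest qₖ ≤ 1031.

√444 = [21; 14, 42, …] (period length 2).
Convergents:
  p_0/q_0 = 21/1
  p_1/q_1 = 295/14
  p_2/q_2 = 12411/589
  p_3/q_3 = 174049/8260
q_2 = 589 ≤ 1031 < 8260 = q_3, so the answer is 12411/589.

12411/589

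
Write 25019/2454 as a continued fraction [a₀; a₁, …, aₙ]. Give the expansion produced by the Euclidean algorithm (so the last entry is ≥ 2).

[10; 5, 8, 8, 2, 3]

25019 = 10×2454 + 479
2454 = 5×479 + 59
479 = 8×59 + 7
59 = 8×7 + 3
7 = 2×3 + 1
3 = 3×1 + 0  (stop)
So 25019/2454 = [10; 5, 8, 8, 2, 3].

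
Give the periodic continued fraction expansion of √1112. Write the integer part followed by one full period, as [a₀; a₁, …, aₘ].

[33; 2, 1, 7, 1, 2, 66]

a₀ = ⌊√1112⌋ = 33.
With m₀=0, d₀=1 and mₖ₊₁ = dₖaₖ − mₖ, dₖ₊₁ = (n − mₖ₊₁²)/dₖ, aₖ₊₁ = ⌊(a₀+mₖ₊₁)/dₖ₊₁⌋:
  k=1: m=33, d=23, a=2
  k=2: m=13, d=41, a=1
  k=3: m=28, d=8, a=7
  k=4: m=28, d=41, a=1
  k=5: m=13, d=23, a=2
  k=6: m=33, d=1, a=66
d=1 and a=2a₀=66 at k=6, so the next step gives (m, d) = (33, 23) again — its k=1 value — and the period has length 6.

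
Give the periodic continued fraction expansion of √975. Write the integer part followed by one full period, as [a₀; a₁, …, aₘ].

a₀ = ⌊√975⌋ = 31.

[31; 4, 2, 4, 62]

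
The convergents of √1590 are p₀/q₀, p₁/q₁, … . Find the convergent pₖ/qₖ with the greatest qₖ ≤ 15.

319/8

√1590 = [39; 1, 6, 1, 78, …] (period length 4).
Convergents:
  p_0/q_0 = 39/1
  p_1/q_1 = 40/1
  p_2/q_2 = 279/7
  p_3/q_3 = 319/8
  p_4/q_4 = 25161/631
q_3 = 8 ≤ 15 < 631 = q_4, so the answer is 319/8.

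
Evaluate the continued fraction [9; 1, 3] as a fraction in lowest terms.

Fold from the inside: start with 3/1.
  1 + 1/3 = 4/3
  9 + 3/4 = 39/4

39/4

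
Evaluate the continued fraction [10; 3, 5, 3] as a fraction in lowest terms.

Using pₖ = aₖpₖ₋₁ + pₖ₋₂ and qₖ = aₖqₖ₋₁ + qₖ₋₂:
  k=0: a=10, p=10, q=1
  k=1: a=3, p=31, q=3
  k=2: a=5, p=165, q=16
  k=3: a=3, p=526, q=51

526/51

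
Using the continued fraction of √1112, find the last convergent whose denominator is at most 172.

2501/75

√1112 = [33; 2, 1, 7, 1, 2, 66, …] (period length 6).
Convergents:
  p_0/q_0 = 33/1
  p_1/q_1 = 67/2
  p_2/q_2 = 100/3
  p_3/q_3 = 767/23
  p_4/q_4 = 867/26
  p_5/q_5 = 2501/75
  p_6/q_6 = 165933/4976
q_5 = 75 ≤ 172 < 4976 = q_6, so the answer is 2501/75.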